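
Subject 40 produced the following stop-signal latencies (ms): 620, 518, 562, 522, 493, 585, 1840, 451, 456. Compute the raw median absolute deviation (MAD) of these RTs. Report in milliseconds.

Sorted: 451, 456, 493, 518, 522, 562, 585, 620, 1840 → median = 522
|x − 522|: 98, 4, 40, 0, 29, 63, 1318, 71, 66
Sorted deviations: 0, 4, 29, 40, 63, 66, 71, 98, 1318 → MAD = 63

63 ms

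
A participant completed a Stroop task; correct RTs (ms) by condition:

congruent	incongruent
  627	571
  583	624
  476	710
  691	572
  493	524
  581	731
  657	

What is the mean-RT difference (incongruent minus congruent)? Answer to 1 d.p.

35.1 ms

M(congruent) = 4108/7 = 586.857
M(incongruent) = 3732/6 = 622.000
Difference = 622.000 − 586.857 = 35.143 ms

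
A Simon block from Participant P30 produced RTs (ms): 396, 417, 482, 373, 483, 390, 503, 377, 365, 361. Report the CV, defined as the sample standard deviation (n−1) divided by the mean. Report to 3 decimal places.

n = 10, Σ = 4147, M = 414.7000
Σ(x−M)² = 26470.100; s = √(26470.100/9) = 54.2321
CV = 54.2321 / 414.7000 = 0.13077

0.131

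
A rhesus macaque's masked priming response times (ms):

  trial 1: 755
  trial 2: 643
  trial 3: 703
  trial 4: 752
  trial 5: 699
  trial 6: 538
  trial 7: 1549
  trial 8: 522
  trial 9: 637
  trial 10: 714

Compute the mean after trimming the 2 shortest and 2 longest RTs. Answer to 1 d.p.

Sorted: 522, 538, 637, 643, 699, 703, 714, 752, 755, 1549
Drop lowest 2 (522, 538) and highest 2 (755, 1549)
Remaining (n=6): Σ = 4148, mean = 4148/6 = 691.333

691.3 ms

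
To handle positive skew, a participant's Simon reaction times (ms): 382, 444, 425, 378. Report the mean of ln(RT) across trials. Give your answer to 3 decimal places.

6.007

ln(RT): 5.9454, 6.0958, 6.0521, 5.9349
Σ ln(RT) = 24.0282
Mean = 24.0282/4 = 6.00706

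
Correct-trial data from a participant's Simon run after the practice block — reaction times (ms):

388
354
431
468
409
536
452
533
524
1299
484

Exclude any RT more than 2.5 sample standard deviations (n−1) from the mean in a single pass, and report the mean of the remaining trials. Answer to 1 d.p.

457.9 ms

n = 11, ΣRT = 5878, M = 534.364
Σ(x−M)² = 678858.55; s = √(678858.55/10) = 260.549
Cutoffs: 534.364 ± 2.5·260.549 → [-117.0, 1185.7]
Outside: 1299 → excluded.
Retained (n=10): Σ = 4579, mean = 4579/10 = 457.900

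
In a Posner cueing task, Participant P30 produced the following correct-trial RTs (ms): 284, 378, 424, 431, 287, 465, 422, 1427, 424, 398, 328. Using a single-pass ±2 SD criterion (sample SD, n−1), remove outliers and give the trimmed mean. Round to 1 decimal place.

384.1 ms

n = 11, ΣRT = 5268, M = 478.909
Σ(x−M)² = 1024954.91; s = √(1024954.91/10) = 320.149
Cutoffs: 478.909 ± 2·320.149 → [-161.4, 1119.2]
Outside: 1427 → excluded.
Retained (n=10): Σ = 3841, mean = 3841/10 = 384.100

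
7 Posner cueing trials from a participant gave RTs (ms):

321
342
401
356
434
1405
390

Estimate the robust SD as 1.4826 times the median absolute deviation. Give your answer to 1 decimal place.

Sorted: 321, 342, 356, 390, 401, 434, 1405 → median = 390
|x − 390| sorted: 0, 11, 34, 44, 48, 69, 1015 → MAD = 44
Robust SD ≈ 1.4826 × 44 = 65.234

65.2 ms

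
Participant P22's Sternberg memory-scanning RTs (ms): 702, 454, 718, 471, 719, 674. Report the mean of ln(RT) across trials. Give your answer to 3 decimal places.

ln(RT): 6.5539, 6.1181, 6.5765, 6.1549, 6.5779, 6.5132
Σ ln(RT) = 38.4944
Mean = 38.4944/6 = 6.41574

6.416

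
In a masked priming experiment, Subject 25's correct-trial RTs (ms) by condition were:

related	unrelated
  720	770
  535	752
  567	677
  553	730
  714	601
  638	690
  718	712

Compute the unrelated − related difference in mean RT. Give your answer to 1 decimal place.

M(related) = 4445/7 = 635.000
M(unrelated) = 4932/7 = 704.571
Difference = 704.571 − 635.000 = 69.571 ms

69.6 ms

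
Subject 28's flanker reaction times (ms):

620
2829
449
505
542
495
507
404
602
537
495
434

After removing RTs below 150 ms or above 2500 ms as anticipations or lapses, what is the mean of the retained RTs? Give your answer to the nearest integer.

508 ms

Excluded: 2829
Retained (n=11): Σ = 5590
Mean = 5590/11 = 508.1818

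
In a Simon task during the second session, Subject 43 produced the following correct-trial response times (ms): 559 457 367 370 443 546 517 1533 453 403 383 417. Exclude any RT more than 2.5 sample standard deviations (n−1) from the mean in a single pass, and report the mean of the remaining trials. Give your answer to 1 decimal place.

446.8 ms

n = 12, ΣRT = 6448, M = 537.333
Σ(x−M)² = 1128132.67; s = √(1128132.67/11) = 320.246
Cutoffs: 537.333 ± 2.5·320.246 → [-263.3, 1337.9]
Outside: 1533 → excluded.
Retained (n=11): Σ = 4915, mean = 4915/11 = 446.818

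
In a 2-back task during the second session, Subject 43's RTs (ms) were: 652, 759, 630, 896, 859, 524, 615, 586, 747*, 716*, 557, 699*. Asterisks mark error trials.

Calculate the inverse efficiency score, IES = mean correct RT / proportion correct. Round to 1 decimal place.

Correct trials (n=9): 652, 759, 630, 896, 859, 524, 615, 586, 557
Mean correct RT = 6078/9 = 675.3333 ms
Proportion correct = 9/12
IES = 675.3333 / (9/12) = 900.444 ms

900.4 ms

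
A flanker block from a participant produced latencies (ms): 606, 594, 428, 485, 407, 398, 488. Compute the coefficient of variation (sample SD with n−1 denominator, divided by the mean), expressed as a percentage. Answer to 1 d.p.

n = 7, Σ = 3406, M = 486.5714
Σ(x−M)² = 43415.714; s = √(43415.714/6) = 85.0644
CV = 85.0644 / 486.5714 = 0.17482 = 17.482%

17.5%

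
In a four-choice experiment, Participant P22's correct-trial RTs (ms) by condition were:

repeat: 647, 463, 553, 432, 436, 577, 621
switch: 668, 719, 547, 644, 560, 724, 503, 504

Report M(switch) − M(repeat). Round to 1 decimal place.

M(repeat) = 3729/7 = 532.714
M(switch) = 4869/8 = 608.625
Difference = 608.625 − 532.714 = 75.911 ms

75.9 ms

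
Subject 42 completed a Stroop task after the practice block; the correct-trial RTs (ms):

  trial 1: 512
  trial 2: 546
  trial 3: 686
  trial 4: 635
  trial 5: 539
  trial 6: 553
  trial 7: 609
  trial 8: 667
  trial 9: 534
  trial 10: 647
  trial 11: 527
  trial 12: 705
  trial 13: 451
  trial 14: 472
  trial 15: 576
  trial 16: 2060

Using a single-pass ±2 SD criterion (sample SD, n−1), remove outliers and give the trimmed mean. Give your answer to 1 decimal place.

577.3 ms

n = 16, ΣRT = 10719, M = 669.938
Σ(x−M)² = 2145200.94; s = √(2145200.94/15) = 378.171
Cutoffs: 669.938 ± 2·378.171 → [-86.4, 1426.3]
Outside: 2060 → excluded.
Retained (n=15): Σ = 8659, mean = 8659/15 = 577.267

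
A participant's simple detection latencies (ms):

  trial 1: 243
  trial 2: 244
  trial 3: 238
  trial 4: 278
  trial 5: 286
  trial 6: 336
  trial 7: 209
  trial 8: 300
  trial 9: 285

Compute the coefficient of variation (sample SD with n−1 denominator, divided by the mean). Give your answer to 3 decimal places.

n = 9, Σ = 2419, M = 268.7778
Σ(x−M)² = 11937.556; s = √(11937.556/8) = 38.6289
CV = 38.6289 / 268.7778 = 0.14372

0.144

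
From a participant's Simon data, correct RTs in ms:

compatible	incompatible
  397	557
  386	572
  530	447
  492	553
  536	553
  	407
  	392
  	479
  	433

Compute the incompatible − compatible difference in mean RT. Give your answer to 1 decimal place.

19.9 ms

M(compatible) = 2341/5 = 468.200
M(incompatible) = 4393/9 = 488.111
Difference = 488.111 − 468.200 = 19.911 ms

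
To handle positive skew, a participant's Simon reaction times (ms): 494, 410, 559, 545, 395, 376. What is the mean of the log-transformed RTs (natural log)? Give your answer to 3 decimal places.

ln(RT): 6.2025, 6.0162, 6.3261, 6.3008, 5.9789, 5.9296
Σ ln(RT) = 36.7541
Mean = 36.7541/6 = 6.12568

6.126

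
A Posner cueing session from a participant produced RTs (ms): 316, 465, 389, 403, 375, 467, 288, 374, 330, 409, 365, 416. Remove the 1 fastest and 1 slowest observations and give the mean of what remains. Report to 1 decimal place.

384.2 ms

Sorted: 288, 316, 330, 365, 374, 375, 389, 403, 409, 416, 465, 467
Drop lowest 1 (288) and highest 1 (467)
Remaining (n=10): Σ = 3842, mean = 3842/10 = 384.200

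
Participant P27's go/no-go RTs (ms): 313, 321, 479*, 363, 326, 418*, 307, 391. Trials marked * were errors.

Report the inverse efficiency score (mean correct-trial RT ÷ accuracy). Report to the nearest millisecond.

Correct trials (n=6): 313, 321, 363, 326, 307, 391
Mean correct RT = 2021/6 = 336.8333 ms
Proportion correct = 6/8
IES = 336.8333 / (6/8) = 449.111 ms

449 ms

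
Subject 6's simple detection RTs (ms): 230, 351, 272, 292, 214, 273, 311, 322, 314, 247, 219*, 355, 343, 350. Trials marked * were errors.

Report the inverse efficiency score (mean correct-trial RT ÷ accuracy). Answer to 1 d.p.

Correct trials (n=13): 230, 351, 272, 292, 214, 273, 311, 322, 314, 247, 355, 343, 350
Mean correct RT = 3874/13 = 298.0000 ms
Proportion correct = 13/14
IES = 298.0000 / (13/14) = 320.923 ms

320.9 ms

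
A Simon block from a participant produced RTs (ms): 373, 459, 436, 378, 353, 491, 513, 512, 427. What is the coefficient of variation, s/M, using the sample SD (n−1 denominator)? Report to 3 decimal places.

n = 9, Σ = 3942, M = 438.0000
Σ(x−M)² = 29526.000; s = √(29526.000/8) = 60.7515
CV = 60.7515 / 438.0000 = 0.13870

0.139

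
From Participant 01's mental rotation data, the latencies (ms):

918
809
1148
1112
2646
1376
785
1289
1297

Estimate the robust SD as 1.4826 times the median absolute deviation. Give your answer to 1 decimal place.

Sorted: 785, 809, 918, 1112, 1148, 1289, 1297, 1376, 2646 → median = 1148
|x − 1148| sorted: 0, 36, 141, 149, 228, 230, 339, 363, 1498 → MAD = 228
Robust SD ≈ 1.4826 × 228 = 338.033

338.0 ms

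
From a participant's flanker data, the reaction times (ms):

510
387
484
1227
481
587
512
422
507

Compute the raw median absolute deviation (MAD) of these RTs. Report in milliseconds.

Sorted: 387, 422, 481, 484, 507, 510, 512, 587, 1227 → median = 507
|x − 507|: 3, 120, 23, 720, 26, 80, 5, 85, 0
Sorted deviations: 0, 3, 5, 23, 26, 80, 85, 120, 720 → MAD = 26

26 ms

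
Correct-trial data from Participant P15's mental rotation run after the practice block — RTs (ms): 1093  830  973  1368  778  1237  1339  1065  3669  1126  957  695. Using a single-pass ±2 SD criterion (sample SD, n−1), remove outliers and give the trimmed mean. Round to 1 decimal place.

1041.9 ms

n = 12, ΣRT = 15130, M = 1260.833
Σ(x−M)² = 6816203.67; s = √(6816203.67/11) = 787.182
Cutoffs: 1260.833 ± 2·787.182 → [-313.5, 2835.2]
Outside: 3669 → excluded.
Retained (n=11): Σ = 11461, mean = 11461/11 = 1041.909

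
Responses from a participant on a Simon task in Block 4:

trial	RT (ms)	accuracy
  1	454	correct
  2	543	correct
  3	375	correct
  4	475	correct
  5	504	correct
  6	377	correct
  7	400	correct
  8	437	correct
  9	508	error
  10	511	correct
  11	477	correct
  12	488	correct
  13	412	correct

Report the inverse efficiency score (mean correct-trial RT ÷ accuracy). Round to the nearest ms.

Correct trials (n=12): 454, 543, 375, 475, 504, 377, 400, 437, 511, 477, 488, 412
Mean correct RT = 5453/12 = 454.4167 ms
Proportion correct = 12/13
IES = 454.4167 / (12/13) = 492.285 ms

492 ms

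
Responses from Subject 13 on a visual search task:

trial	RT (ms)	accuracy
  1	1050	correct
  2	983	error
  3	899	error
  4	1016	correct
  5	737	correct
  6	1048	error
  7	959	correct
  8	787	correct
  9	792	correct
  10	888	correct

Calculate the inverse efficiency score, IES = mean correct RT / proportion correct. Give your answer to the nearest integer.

1271 ms

Correct trials (n=7): 1050, 1016, 737, 959, 787, 792, 888
Mean correct RT = 6229/7 = 889.8571 ms
Proportion correct = 7/10
IES = 889.8571 / (7/10) = 1271.224 ms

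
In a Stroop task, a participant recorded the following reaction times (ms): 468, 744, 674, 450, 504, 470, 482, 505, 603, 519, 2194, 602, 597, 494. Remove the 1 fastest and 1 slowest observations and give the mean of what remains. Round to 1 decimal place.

555.2 ms

Sorted: 450, 468, 470, 482, 494, 504, 505, 519, 597, 602, 603, 674, 744, 2194
Drop lowest 1 (450) and highest 1 (2194)
Remaining (n=12): Σ = 6662, mean = 6662/12 = 555.167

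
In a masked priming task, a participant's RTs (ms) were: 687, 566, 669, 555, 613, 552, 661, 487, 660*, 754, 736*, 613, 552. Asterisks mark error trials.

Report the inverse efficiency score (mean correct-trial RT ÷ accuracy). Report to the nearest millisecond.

Correct trials (n=11): 687, 566, 669, 555, 613, 552, 661, 487, 754, 613, 552
Mean correct RT = 6709/11 = 609.9091 ms
Proportion correct = 11/13
IES = 609.9091 / (11/13) = 720.802 ms

721 ms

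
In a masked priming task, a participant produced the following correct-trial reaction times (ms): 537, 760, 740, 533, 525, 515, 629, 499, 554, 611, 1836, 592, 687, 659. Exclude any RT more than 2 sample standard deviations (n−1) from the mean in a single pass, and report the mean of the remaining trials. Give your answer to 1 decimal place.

603.2 ms

n = 14, ΣRT = 9677, M = 691.214
Σ(x−M)² = 1502116.36; s = √(1502116.36/13) = 339.923
Cutoffs: 691.214 ± 2·339.923 → [11.4, 1371.1]
Outside: 1836 → excluded.
Retained (n=13): Σ = 7841, mean = 7841/13 = 603.154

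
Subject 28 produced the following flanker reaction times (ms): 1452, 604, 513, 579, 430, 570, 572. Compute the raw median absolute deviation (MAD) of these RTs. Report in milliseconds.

32 ms

Sorted: 430, 513, 570, 572, 579, 604, 1452 → median = 572
|x − 572|: 880, 32, 59, 7, 142, 2, 0
Sorted deviations: 0, 2, 7, 32, 59, 142, 880 → MAD = 32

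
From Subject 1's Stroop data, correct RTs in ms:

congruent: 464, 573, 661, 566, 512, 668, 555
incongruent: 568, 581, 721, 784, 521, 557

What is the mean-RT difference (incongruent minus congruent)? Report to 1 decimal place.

M(congruent) = 3999/7 = 571.286
M(incongruent) = 3732/6 = 622.000
Difference = 622.000 − 571.286 = 50.714 ms

50.7 ms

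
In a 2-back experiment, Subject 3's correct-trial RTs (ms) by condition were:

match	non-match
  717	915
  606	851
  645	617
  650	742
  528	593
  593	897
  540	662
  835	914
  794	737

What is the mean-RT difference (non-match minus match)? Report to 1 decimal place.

M(match) = 5908/9 = 656.444
M(non-match) = 6928/9 = 769.778
Difference = 769.778 − 656.444 = 113.333 ms

113.3 ms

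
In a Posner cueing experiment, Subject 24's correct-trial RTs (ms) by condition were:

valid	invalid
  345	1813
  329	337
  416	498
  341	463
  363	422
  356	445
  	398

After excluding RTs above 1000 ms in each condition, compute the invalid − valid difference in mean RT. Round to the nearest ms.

invalid: exclude 1813
M(valid) = 2150/6 = 358.333
M(invalid) = 2563/6 = 427.167
Difference = 427.167 − 358.333 = 68.833 ms

69 ms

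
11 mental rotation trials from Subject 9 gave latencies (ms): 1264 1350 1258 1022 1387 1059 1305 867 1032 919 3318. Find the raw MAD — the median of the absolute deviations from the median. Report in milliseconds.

199 ms

Sorted: 867, 919, 1022, 1032, 1059, 1258, 1264, 1305, 1350, 1387, 3318 → median = 1258
|x − 1258|: 6, 92, 0, 236, 129, 199, 47, 391, 226, 339, 2060
Sorted deviations: 0, 6, 47, 92, 129, 199, 226, 236, 339, 391, 2060 → MAD = 199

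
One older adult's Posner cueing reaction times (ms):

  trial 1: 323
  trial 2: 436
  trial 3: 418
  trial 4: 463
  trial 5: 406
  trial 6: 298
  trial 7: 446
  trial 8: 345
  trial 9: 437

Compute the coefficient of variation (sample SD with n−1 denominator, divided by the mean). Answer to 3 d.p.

n = 9, Σ = 3572, M = 396.8889
Σ(x−M)² = 28380.889; s = √(28380.889/8) = 59.5618
CV = 59.5618 / 396.8889 = 0.15007

0.150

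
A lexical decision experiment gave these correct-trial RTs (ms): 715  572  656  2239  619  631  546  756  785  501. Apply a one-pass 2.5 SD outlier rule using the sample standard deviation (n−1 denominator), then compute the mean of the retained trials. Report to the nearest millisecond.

n = 10, ΣRT = 8020, M = 802.000
Σ(x−M)² = 2368026.00; s = √(2368026.00/9) = 512.946
Cutoffs: 802.000 ± 2.5·512.946 → [-480.4, 2084.4]
Outside: 2239 → excluded.
Retained (n=9): Σ = 5781, mean = 5781/9 = 642.333

642 ms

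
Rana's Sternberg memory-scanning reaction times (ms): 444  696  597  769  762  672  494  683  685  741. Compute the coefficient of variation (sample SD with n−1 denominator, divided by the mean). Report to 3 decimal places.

n = 10, Σ = 6543, M = 654.3000
Σ(x−M)² = 109296.100; s = √(109296.100/9) = 110.1999
CV = 110.1999 / 654.3000 = 0.16842

0.168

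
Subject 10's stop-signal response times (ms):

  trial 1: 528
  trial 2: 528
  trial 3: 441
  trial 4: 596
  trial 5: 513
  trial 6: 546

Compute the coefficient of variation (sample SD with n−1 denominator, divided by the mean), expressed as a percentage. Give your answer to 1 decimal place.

n = 6, Σ = 3152, M = 525.3333
Σ(x−M)² = 12699.333; s = √(12699.333/5) = 50.3971
CV = 50.3971 / 525.3333 = 0.09593 = 9.593%

9.6%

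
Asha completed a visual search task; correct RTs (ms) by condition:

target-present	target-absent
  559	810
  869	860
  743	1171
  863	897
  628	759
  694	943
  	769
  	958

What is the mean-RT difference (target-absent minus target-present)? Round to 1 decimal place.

169.9 ms

M(target-present) = 4356/6 = 726.000
M(target-absent) = 7167/8 = 895.875
Difference = 895.875 − 726.000 = 169.875 ms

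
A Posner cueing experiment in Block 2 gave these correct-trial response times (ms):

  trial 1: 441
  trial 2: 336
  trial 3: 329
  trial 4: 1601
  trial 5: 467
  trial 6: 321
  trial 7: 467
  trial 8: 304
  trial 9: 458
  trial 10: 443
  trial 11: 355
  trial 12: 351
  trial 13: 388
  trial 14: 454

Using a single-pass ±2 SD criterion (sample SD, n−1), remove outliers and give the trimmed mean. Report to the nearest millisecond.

n = 14, ΣRT = 6715, M = 479.643
Σ(x−M)² = 1401551.21; s = √(1401551.21/13) = 328.347
Cutoffs: 479.643 ± 2·328.347 → [-177.1, 1136.3]
Outside: 1601 → excluded.
Retained (n=13): Σ = 5114, mean = 5114/13 = 393.385

393 ms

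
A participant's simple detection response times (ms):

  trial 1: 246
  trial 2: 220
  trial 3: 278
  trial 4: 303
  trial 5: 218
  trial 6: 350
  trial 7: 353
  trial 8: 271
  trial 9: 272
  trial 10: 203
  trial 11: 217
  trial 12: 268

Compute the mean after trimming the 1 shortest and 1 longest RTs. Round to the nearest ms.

264 ms

Sorted: 203, 217, 218, 220, 246, 268, 271, 272, 278, 303, 350, 353
Drop lowest 1 (203) and highest 1 (353)
Remaining (n=10): Σ = 2643, mean = 2643/10 = 264.300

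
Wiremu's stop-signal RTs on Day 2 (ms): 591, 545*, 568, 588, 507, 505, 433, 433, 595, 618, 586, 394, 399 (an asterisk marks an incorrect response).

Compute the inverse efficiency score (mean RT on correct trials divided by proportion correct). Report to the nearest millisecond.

Correct trials (n=12): 591, 568, 588, 507, 505, 433, 433, 595, 618, 586, 394, 399
Mean correct RT = 6217/12 = 518.0833 ms
Proportion correct = 12/13
IES = 518.0833 / (12/13) = 561.257 ms

561 ms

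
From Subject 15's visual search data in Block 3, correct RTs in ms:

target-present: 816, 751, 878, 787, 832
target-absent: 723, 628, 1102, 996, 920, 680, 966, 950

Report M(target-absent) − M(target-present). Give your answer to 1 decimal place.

57.8 ms

M(target-present) = 4064/5 = 812.800
M(target-absent) = 6965/8 = 870.625
Difference = 870.625 − 812.800 = 57.825 ms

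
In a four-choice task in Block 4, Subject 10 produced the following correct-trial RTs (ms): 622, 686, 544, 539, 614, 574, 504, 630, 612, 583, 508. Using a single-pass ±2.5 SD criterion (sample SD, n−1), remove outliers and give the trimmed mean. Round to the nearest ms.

583 ms

n = 11, ΣRT = 6416, M = 583.273
Σ(x−M)² = 31544.18; s = √(31544.18/10) = 56.164
Cutoffs: 583.273 ± 2.5·56.164 → [442.9, 723.7]
No RTs fall outside the cutoffs; all 11 retained. Mean = 6416/11 = 583.273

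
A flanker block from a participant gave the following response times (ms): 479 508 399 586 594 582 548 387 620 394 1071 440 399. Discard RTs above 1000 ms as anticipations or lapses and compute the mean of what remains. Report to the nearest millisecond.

Excluded: 1071
Retained (n=12): Σ = 5936
Mean = 5936/12 = 494.6667

495 ms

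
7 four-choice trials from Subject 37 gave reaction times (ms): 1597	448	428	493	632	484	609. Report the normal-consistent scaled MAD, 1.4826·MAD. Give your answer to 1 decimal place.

Sorted: 428, 448, 484, 493, 609, 632, 1597 → median = 493
|x − 493| sorted: 0, 9, 45, 65, 116, 139, 1104 → MAD = 65
Robust SD ≈ 1.4826 × 65 = 96.369

96.4 ms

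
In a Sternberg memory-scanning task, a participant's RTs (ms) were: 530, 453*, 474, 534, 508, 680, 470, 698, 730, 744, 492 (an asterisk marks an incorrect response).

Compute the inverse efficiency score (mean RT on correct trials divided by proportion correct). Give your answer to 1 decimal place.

644.6 ms

Correct trials (n=10): 530, 474, 534, 508, 680, 470, 698, 730, 744, 492
Mean correct RT = 5860/10 = 586.0000 ms
Proportion correct = 10/11
IES = 586.0000 / (10/11) = 644.600 ms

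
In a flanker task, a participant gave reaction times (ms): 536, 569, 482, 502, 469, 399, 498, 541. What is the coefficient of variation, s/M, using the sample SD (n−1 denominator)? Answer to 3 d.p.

n = 8, Σ = 3996, M = 499.5000
Σ(x−M)² = 19230.000; s = √(19230.000/7) = 52.4132
CV = 52.4132 / 499.5000 = 0.10493

0.105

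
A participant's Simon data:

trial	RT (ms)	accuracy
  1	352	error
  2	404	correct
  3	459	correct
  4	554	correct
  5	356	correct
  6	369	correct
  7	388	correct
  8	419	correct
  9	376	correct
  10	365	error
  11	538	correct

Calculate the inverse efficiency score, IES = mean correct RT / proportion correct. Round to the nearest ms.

525 ms

Correct trials (n=9): 404, 459, 554, 356, 369, 388, 419, 376, 538
Mean correct RT = 3863/9 = 429.2222 ms
Proportion correct = 9/11
IES = 429.2222 / (9/11) = 524.605 ms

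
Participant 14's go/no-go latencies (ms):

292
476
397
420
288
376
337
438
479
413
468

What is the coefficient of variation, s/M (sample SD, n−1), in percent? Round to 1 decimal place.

17.3%

n = 11, Σ = 4384, M = 398.5455
Σ(x−M)² = 47392.727; s = √(47392.727/10) = 68.8424
CV = 68.8424 / 398.5455 = 0.17273 = 17.273%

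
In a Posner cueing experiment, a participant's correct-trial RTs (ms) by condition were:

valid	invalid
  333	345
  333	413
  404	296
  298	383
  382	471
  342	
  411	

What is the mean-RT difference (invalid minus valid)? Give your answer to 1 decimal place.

24.0 ms

M(valid) = 2503/7 = 357.571
M(invalid) = 1908/5 = 381.600
Difference = 381.600 − 357.571 = 24.029 ms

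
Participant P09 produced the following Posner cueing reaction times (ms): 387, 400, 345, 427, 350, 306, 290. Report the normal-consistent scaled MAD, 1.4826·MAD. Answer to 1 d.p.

Sorted: 290, 306, 345, 350, 387, 400, 427 → median = 350
|x − 350| sorted: 0, 5, 37, 44, 50, 60, 77 → MAD = 44
Robust SD ≈ 1.4826 × 44 = 65.234

65.2 ms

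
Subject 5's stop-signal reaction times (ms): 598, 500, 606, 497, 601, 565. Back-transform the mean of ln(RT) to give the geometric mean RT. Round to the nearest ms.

559 ms

ln(RT): 6.3936, 6.2146, 6.4069, 6.2086, 6.3986, 6.3368
Mean ln(RT) = 37.9591/6 = 6.32651
Geometric mean = exp(6.32651) = 559.20 ms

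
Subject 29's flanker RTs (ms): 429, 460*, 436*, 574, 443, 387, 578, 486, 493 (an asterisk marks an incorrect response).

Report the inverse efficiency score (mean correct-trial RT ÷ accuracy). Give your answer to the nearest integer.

Correct trials (n=7): 429, 574, 443, 387, 578, 486, 493
Mean correct RT = 3390/7 = 484.2857 ms
Proportion correct = 7/9
IES = 484.2857 / (7/9) = 622.653 ms

623 ms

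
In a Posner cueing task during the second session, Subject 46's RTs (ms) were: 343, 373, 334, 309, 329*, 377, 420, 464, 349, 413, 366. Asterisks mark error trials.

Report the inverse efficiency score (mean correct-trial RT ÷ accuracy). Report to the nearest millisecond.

412 ms

Correct trials (n=10): 343, 373, 334, 309, 377, 420, 464, 349, 413, 366
Mean correct RT = 3748/10 = 374.8000 ms
Proportion correct = 10/11
IES = 374.8000 / (10/11) = 412.280 ms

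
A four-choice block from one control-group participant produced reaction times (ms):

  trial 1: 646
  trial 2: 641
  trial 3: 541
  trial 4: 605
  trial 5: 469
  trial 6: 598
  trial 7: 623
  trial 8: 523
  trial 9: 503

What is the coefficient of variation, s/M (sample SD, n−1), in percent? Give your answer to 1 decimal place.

n = 9, Σ = 5149, M = 572.1111
Σ(x−M)² = 33334.889; s = √(33334.889/8) = 64.5512
CV = 64.5512 / 572.1111 = 0.11283 = 11.283%

11.3%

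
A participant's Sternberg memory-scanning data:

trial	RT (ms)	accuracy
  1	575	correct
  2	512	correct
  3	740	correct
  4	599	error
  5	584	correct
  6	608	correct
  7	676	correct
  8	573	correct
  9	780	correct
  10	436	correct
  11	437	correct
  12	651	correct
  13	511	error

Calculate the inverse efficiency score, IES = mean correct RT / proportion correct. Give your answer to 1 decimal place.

706.1 ms

Correct trials (n=11): 575, 512, 740, 584, 608, 676, 573, 780, 436, 437, 651
Mean correct RT = 6572/11 = 597.4545 ms
Proportion correct = 11/13
IES = 597.4545 / (11/13) = 706.083 ms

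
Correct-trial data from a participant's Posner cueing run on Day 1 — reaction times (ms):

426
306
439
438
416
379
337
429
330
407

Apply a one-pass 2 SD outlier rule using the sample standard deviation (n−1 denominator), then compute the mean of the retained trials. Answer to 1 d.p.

n = 10, ΣRT = 3907, M = 390.700
Σ(x−M)² = 22068.10; s = √(22068.10/9) = 49.518
Cutoffs: 390.700 ± 2·49.518 → [291.7, 489.7]
No RTs fall outside the cutoffs; all 10 retained. Mean = 3907/10 = 390.700

390.7 ms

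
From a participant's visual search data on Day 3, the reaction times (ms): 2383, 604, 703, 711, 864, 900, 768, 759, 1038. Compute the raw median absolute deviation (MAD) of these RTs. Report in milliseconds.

96 ms

Sorted: 604, 703, 711, 759, 768, 864, 900, 1038, 2383 → median = 768
|x − 768|: 1615, 164, 65, 57, 96, 132, 0, 9, 270
Sorted deviations: 0, 9, 57, 65, 96, 132, 164, 270, 1615 → MAD = 96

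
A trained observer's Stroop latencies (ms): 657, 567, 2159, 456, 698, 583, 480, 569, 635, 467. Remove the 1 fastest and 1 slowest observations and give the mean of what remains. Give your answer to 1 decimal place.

Sorted: 456, 467, 480, 567, 569, 583, 635, 657, 698, 2159
Drop lowest 1 (456) and highest 1 (2159)
Remaining (n=8): Σ = 4656, mean = 4656/8 = 582.000

582.0 ms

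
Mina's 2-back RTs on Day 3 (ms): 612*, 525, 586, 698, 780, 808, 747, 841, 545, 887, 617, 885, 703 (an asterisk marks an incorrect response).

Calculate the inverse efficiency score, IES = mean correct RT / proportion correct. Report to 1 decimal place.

Correct trials (n=12): 525, 586, 698, 780, 808, 747, 841, 545, 887, 617, 885, 703
Mean correct RT = 8622/12 = 718.5000 ms
Proportion correct = 12/13
IES = 718.5000 / (12/13) = 778.375 ms

778.4 ms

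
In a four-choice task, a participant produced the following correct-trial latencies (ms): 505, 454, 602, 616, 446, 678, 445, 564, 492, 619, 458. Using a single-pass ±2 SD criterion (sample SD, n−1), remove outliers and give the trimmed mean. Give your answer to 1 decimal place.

534.5 ms

n = 11, ΣRT = 5879, M = 534.455
Σ(x−M)² = 70652.73; s = √(70652.73/10) = 84.055
Cutoffs: 534.455 ± 2·84.055 → [366.3, 702.6]
No RTs fall outside the cutoffs; all 11 retained. Mean = 5879/11 = 534.455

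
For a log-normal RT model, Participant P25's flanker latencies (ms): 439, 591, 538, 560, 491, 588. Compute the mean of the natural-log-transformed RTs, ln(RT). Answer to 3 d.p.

ln(RT): 6.0845, 6.3818, 6.2879, 6.3279, 6.1964, 6.3767
Σ ln(RT) = 37.6553
Mean = 37.6553/6 = 6.27588

6.276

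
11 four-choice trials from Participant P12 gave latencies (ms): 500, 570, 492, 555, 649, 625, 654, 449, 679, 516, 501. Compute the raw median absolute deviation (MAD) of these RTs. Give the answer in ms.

63 ms

Sorted: 449, 492, 500, 501, 516, 555, 570, 625, 649, 654, 679 → median = 555
|x − 555|: 55, 15, 63, 0, 94, 70, 99, 106, 124, 39, 54
Sorted deviations: 0, 15, 39, 54, 55, 63, 70, 94, 99, 106, 124 → MAD = 63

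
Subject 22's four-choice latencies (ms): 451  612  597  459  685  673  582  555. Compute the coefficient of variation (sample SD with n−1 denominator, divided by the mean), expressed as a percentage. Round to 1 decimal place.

n = 8, Σ = 4614, M = 576.7500
Σ(x−M)² = 52813.500; s = √(52813.500/7) = 86.8607
CV = 86.8607 / 576.7500 = 0.15060 = 15.060%

15.1%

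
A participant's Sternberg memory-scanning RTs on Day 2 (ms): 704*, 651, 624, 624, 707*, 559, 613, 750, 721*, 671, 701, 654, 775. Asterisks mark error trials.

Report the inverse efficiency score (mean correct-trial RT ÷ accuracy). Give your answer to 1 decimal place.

Correct trials (n=10): 651, 624, 624, 559, 613, 750, 671, 701, 654, 775
Mean correct RT = 6622/10 = 662.2000 ms
Proportion correct = 10/13
IES = 662.2000 / (10/13) = 860.860 ms

860.9 ms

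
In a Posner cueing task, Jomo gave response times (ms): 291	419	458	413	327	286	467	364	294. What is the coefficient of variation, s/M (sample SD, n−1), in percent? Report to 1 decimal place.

19.7%

n = 9, Σ = 3319, M = 368.7778
Σ(x−M)² = 42347.556; s = √(42347.556/8) = 72.7561
CV = 72.7561 / 368.7778 = 0.19729 = 19.729%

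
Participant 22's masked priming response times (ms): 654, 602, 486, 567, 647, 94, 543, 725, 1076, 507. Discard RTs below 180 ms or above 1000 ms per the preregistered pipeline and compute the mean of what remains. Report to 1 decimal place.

591.4 ms

Excluded: 94, 1076
Retained (n=8): Σ = 4731
Mean = 4731/8 = 591.3750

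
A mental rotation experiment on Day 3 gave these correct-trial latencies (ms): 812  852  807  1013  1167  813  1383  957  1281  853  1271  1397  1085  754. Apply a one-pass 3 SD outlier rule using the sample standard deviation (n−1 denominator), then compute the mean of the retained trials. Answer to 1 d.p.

1031.8 ms

n = 14, ΣRT = 14445, M = 1031.786
Σ(x−M)² = 691278.36; s = √(691278.36/13) = 230.598
Cutoffs: 1031.786 ± 3·230.598 → [340.0, 1723.6]
No RTs fall outside the cutoffs; all 14 retained. Mean = 14445/14 = 1031.786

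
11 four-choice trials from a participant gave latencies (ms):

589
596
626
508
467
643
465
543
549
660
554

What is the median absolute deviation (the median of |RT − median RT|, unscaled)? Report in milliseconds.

Sorted: 465, 467, 508, 543, 549, 554, 589, 596, 626, 643, 660 → median = 554
|x − 554|: 35, 42, 72, 46, 87, 89, 89, 11, 5, 106, 0
Sorted deviations: 0, 5, 11, 35, 42, 46, 72, 87, 89, 89, 106 → MAD = 46

46 ms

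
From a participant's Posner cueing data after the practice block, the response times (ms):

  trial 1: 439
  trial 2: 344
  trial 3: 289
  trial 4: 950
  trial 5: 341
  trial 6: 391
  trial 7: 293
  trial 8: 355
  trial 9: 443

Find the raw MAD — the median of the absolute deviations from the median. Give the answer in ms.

Sorted: 289, 293, 341, 344, 355, 391, 439, 443, 950 → median = 355
|x − 355|: 84, 11, 66, 595, 14, 36, 62, 0, 88
Sorted deviations: 0, 11, 14, 36, 62, 66, 84, 88, 595 → MAD = 62

62 ms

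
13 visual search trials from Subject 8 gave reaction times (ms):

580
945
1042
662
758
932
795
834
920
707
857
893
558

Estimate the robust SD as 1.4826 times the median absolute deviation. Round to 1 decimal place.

145.3 ms

Sorted: 558, 580, 662, 707, 758, 795, 834, 857, 893, 920, 932, 945, 1042 → median = 834
|x − 834| sorted: 0, 23, 39, 59, 76, 86, 98, 111, 127, 172, 208, 254, 276 → MAD = 98
Robust SD ≈ 1.4826 × 98 = 145.295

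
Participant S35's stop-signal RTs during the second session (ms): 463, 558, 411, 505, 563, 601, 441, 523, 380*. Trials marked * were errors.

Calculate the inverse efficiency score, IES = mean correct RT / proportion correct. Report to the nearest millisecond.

572 ms

Correct trials (n=8): 463, 558, 411, 505, 563, 601, 441, 523
Mean correct RT = 4065/8 = 508.1250 ms
Proportion correct = 8/9
IES = 508.1250 / (8/9) = 571.641 ms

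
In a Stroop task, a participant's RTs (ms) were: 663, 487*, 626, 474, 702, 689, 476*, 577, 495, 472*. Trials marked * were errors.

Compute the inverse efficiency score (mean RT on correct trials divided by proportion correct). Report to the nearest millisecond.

Correct trials (n=7): 663, 626, 474, 702, 689, 577, 495
Mean correct RT = 4226/7 = 603.7143 ms
Proportion correct = 7/10
IES = 603.7143 / (7/10) = 862.449 ms

862 ms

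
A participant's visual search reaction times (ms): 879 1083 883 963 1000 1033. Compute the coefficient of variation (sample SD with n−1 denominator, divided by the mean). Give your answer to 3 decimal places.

0.084

n = 6, Σ = 5841, M = 973.5000
Σ(x−M)² = 33463.500; s = √(33463.500/5) = 81.8089
CV = 81.8089 / 973.5000 = 0.08404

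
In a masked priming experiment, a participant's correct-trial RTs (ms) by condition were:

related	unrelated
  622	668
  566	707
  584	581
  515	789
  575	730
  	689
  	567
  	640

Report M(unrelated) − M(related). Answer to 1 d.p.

99.0 ms

M(related) = 2862/5 = 572.400
M(unrelated) = 5371/8 = 671.375
Difference = 671.375 − 572.400 = 98.975 ms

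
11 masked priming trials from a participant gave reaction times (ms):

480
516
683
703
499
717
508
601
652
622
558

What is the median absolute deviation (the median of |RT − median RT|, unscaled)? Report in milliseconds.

85 ms

Sorted: 480, 499, 508, 516, 558, 601, 622, 652, 683, 703, 717 → median = 601
|x − 601|: 121, 85, 82, 102, 102, 116, 93, 0, 51, 21, 43
Sorted deviations: 0, 21, 43, 51, 82, 85, 93, 102, 102, 116, 121 → MAD = 85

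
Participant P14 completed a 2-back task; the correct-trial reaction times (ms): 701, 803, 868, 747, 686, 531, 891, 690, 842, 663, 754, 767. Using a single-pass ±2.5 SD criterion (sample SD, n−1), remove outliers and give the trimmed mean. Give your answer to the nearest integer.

n = 12, ΣRT = 8943, M = 745.250
Σ(x−M)² = 110748.25; s = √(110748.25/11) = 100.340
Cutoffs: 745.250 ± 2.5·100.340 → [494.4, 996.1]
No RTs fall outside the cutoffs; all 12 retained. Mean = 8943/12 = 745.250

745 ms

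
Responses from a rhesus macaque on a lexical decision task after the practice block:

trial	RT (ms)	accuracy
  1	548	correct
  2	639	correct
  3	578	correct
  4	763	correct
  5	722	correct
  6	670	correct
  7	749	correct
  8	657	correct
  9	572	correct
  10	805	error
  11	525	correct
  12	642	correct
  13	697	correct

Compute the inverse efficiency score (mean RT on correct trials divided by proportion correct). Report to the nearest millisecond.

701 ms

Correct trials (n=12): 548, 639, 578, 763, 722, 670, 749, 657, 572, 525, 642, 697
Mean correct RT = 7762/12 = 646.8333 ms
Proportion correct = 12/13
IES = 646.8333 / (12/13) = 700.736 ms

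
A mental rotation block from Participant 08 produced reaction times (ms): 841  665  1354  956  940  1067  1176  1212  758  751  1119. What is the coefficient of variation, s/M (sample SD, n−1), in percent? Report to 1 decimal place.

22.3%

n = 11, Σ = 10839, M = 985.3636
Σ(x−M)² = 481136.545; s = √(481136.545/10) = 219.3482
CV = 219.3482 / 985.3636 = 0.22261 = 22.261%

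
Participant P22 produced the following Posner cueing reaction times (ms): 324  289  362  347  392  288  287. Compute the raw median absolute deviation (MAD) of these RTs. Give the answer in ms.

Sorted: 287, 288, 289, 324, 347, 362, 392 → median = 324
|x − 324|: 0, 35, 38, 23, 68, 36, 37
Sorted deviations: 0, 23, 35, 36, 37, 38, 68 → MAD = 36

36 ms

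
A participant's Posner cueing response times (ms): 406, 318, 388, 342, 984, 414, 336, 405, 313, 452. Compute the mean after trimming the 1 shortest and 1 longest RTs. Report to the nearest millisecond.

383 ms

Sorted: 313, 318, 336, 342, 388, 405, 406, 414, 452, 984
Drop lowest 1 (313) and highest 1 (984)
Remaining (n=8): Σ = 3061, mean = 3061/8 = 382.625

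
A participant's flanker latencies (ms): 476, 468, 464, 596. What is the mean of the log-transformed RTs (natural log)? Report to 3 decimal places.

6.211

ln(RT): 6.1654, 6.1485, 6.1399, 6.3902
Σ ln(RT) = 24.8440
Mean = 24.8440/4 = 6.21100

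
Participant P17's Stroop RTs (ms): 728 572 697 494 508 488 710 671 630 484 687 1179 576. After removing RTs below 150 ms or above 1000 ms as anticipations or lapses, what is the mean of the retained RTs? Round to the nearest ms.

Excluded: 1179
Retained (n=12): Σ = 7245
Mean = 7245/12 = 603.7500

604 ms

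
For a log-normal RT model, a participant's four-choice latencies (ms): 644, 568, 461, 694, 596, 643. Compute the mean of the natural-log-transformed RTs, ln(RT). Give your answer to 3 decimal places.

ln(RT): 6.4677, 6.3421, 6.1334, 6.5425, 6.3902, 6.4661
Σ ln(RT) = 38.3421
Mean = 38.3421/6 = 6.39035

6.390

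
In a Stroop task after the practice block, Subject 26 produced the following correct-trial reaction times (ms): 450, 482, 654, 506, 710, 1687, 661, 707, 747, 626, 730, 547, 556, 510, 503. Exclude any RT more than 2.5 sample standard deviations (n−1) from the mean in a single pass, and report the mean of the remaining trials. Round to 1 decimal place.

n = 15, ΣRT = 10076, M = 671.733
Σ(x−M)² = 1241268.93; s = √(1241268.93/14) = 297.762
Cutoffs: 671.733 ± 2.5·297.762 → [-72.7, 1416.1]
Outside: 1687 → excluded.
Retained (n=14): Σ = 8389, mean = 8389/14 = 599.214

599.2 ms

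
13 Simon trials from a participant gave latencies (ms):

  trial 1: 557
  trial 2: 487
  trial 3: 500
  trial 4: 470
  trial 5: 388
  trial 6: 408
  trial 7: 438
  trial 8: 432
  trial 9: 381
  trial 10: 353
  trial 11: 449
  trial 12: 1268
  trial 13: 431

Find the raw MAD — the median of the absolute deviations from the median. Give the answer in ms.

Sorted: 353, 381, 388, 408, 431, 432, 438, 449, 470, 487, 500, 557, 1268 → median = 438
|x − 438|: 119, 49, 62, 32, 50, 30, 0, 6, 57, 85, 11, 830, 7
Sorted deviations: 0, 6, 7, 11, 30, 32, 49, 50, 57, 62, 85, 119, 830 → MAD = 49

49 ms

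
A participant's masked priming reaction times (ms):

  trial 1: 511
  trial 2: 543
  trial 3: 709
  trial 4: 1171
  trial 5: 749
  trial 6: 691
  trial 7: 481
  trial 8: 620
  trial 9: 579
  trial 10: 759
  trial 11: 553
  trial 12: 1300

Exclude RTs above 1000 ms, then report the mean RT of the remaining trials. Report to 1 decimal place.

619.5 ms

Excluded: 1171, 1300
Retained (n=10): Σ = 6195
Mean = 6195/10 = 619.5000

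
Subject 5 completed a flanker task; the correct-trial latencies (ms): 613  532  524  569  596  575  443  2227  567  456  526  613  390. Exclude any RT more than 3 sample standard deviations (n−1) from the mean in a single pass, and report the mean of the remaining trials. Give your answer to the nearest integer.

n = 13, ΣRT = 8631, M = 663.923
Σ(x−M)² = 2702398.92; s = √(2702398.92/12) = 474.552
Cutoffs: 663.923 ± 3·474.552 → [-759.7, 2087.6]
Outside: 2227 → excluded.
Retained (n=12): Σ = 6404, mean = 6404/12 = 533.667

534 ms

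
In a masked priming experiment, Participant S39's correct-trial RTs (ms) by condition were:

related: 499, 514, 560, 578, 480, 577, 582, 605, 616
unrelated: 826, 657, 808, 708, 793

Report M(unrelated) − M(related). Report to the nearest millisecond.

M(related) = 5011/9 = 556.778
M(unrelated) = 3792/5 = 758.400
Difference = 758.400 − 556.778 = 201.622 ms

202 ms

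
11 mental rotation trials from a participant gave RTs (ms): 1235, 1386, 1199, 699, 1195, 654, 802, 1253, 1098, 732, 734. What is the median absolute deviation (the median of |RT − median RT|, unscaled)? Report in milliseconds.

288 ms

Sorted: 654, 699, 732, 734, 802, 1098, 1195, 1199, 1235, 1253, 1386 → median = 1098
|x − 1098|: 137, 288, 101, 399, 97, 444, 296, 155, 0, 366, 364
Sorted deviations: 0, 97, 101, 137, 155, 288, 296, 364, 366, 399, 444 → MAD = 288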